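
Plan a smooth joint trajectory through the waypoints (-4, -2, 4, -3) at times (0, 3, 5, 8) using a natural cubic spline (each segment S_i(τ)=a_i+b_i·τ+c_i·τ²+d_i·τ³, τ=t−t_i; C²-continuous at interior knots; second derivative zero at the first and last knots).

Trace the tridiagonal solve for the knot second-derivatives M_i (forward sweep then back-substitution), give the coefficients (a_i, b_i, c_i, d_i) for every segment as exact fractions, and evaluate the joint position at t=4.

  seg 0: a=-4 b=-19/48 c=0 d=17/144
  seg 1: a=-2 b=67/24 c=17/16 d=-23/48
  seg 2: a=4 b=31/24 c=-29/16 d=29/144
S(4) = 11/8

Δ: Δ0=2/3, Δ1=3, Δ2=-7/3
row 1: diag=10, rhs=14; c'=1/5, d'=7/5
row 2: denom=10−2·1/5=48/5; d'=(-32−2·7/5)/(48/5)=-29/8
back: M2=-29/8
back: M1=7/5−1/5·-29/8=17/8
M: M0=0, M1=17/8, M2=-29/8, M3=0
seg 0: a=-4, c=M0/2=0, d=(M1−M0)/(6·3)=17/144, b=Δ0−h0·(2M0+M1)/6=-19/48
seg 1: a=-2, c=M1/2=17/16, d=(M2−M1)/(6·2)=-23/48, b=Δ1−h1·(2M1+M2)/6=67/24
seg 2: a=4, c=M2/2=-29/16, d=(M3−M2)/(6·3)=29/144, b=Δ2−h2·(2M2+M3)/6=31/24
t_q=4 → seg 1, τ=1; S=-2+67/24·τ+17/16·τ²+-23/48·τ³=11/8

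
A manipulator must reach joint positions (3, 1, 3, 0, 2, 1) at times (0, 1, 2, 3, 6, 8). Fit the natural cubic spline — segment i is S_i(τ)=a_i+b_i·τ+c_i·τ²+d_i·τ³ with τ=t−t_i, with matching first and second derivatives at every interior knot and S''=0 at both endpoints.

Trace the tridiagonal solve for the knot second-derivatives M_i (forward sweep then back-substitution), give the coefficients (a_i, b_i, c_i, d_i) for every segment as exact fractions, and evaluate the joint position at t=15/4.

Δ: Δ0=-2, Δ1=2, Δ2=-3, Δ3=2/3, Δ4=-1/2
row 1: diag=4, rhs=24; c'=1/4, d'=6
row 2: denom=4−1·1/4=15/4; d'=(-30−1·6)/(15/4)=-48/5
row 3: denom=8−1·4/15=116/15; d'=(22−1·-48/5)/(116/15)=237/58
row 4: denom=10−3·45/116=1025/116; d'=(-7−3·237/58)/(1025/116)=-2234/1025
back: M4=-2234/1025
back: M3=237/58−45/116·-2234/1025=1011/205
back: M2=-48/5−4/15·1011/205=-11188/1025
back: M1=6−1/4·-11188/1025=8947/1025
M: M0=0, M1=8947/1025, M2=-11188/1025, M3=1011/205, M4=-2234/1025, M5=0
seg 0: a=3, c=M0/2=0, d=(M1−M0)/(6·1)=8947/6150, b=Δ0−h0·(2M0+M1)/6=-21247/6150
seg 1: a=1, c=M1/2=8947/2050, d=(M2−M1)/(6·1)=-4027/1230, b=Δ1−h1·(2M1+M2)/6=2797/3075
seg 2: a=3, c=M2/2=-5594/1025, d=(M3−M2)/(6·1)=16243/6150, b=Δ2−h2·(2M2+M3)/6=-1129/6150
seg 3: a=0, c=M3/2=1011/410, d=(M4−M3)/(6·3)=-7289/18450, b=Δ3−h3·(2M3+M4)/6=-9764/3075
seg 4: a=2, c=M4/2=-1117/1025, d=(M5−M4)/(6·2)=1117/6150, b=Δ4−h4·(2M4+M5)/6=5861/6150
t_q=15/4 → seg 3, τ=3/4; S=0+-9764/3075·τ+1011/410·τ²+-7289/18450·τ³=-30467/26240

  seg 0: a=3 b=-21247/6150 c=0 d=8947/6150
  seg 1: a=1 b=2797/3075 c=8947/2050 d=-4027/1230
  seg 2: a=3 b=-1129/6150 c=-5594/1025 d=16243/6150
  seg 3: a=0 b=-9764/3075 c=1011/410 d=-7289/18450
  seg 4: a=2 b=5861/6150 c=-1117/1025 d=1117/6150
S(15/4) = -30467/26240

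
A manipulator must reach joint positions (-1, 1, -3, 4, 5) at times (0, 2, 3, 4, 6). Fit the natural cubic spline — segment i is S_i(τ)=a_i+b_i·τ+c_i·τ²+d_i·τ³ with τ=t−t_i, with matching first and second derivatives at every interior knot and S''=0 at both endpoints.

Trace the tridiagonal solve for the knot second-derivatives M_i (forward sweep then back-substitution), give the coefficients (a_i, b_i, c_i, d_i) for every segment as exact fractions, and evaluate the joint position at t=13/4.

  seg 0: a=-1 b=169/44 c=0 d=-125/176
  seg 1: a=1 b=-103/22 c=-375/88 d=435/88
  seg 2: a=-3 b=13/8 c=465/44 d=-457/88
  seg 3: a=4 b=79/11 c=-441/88 d=147/176
S(13/4) = -11345/5632

Δ: Δ0=1, Δ1=-4, Δ2=7, Δ3=1/2
row 1: diag=6, rhs=-30; c'=1/6, d'=-5
row 2: denom=4−1·1/6=23/6; d'=(66−1·-5)/(23/6)=426/23
row 3: denom=6−1·6/23=132/23; d'=(-39−1·426/23)/(132/23)=-441/44
back: M3=-441/44
back: M2=426/23−6/23·-441/44=465/22
back: M1=-5−1/6·465/22=-375/44
M: M0=0, M1=-375/44, M2=465/22, M3=-441/44, M4=0
seg 0: a=-1, c=M0/2=0, d=(M1−M0)/(6·2)=-125/176, b=Δ0−h0·(2M0+M1)/6=169/44
seg 1: a=1, c=M1/2=-375/88, d=(M2−M1)/(6·1)=435/88, b=Δ1−h1·(2M1+M2)/6=-103/22
seg 2: a=-3, c=M2/2=465/44, d=(M3−M2)/(6·1)=-457/88, b=Δ2−h2·(2M2+M3)/6=13/8
seg 3: a=4, c=M3/2=-441/88, d=(M4−M3)/(6·2)=147/176, b=Δ3−h3·(2M3+M4)/6=79/11
t_q=13/4 → seg 2, τ=1/4; S=-3+13/8·τ+465/44·τ²+-457/88·τ³=-11345/5632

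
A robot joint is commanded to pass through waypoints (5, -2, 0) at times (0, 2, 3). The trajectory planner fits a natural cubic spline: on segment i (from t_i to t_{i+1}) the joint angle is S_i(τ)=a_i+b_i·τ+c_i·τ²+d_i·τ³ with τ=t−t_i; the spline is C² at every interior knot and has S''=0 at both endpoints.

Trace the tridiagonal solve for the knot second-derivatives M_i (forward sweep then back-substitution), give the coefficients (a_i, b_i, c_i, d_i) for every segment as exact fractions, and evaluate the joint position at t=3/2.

  seg 0: a=5 b=-16/3 c=0 d=11/24
  seg 1: a=-2 b=1/6 c=11/4 d=-11/12
S(3/2) = -93/64

Δ: Δ0=-7/2, Δ1=2
row 1: diag=6, rhs=33; c'=1/6, d'=11/2
back: M1=11/2
M: M0=0, M1=11/2, M2=0
seg 0: a=5, c=M0/2=0, d=(M1−M0)/(6·2)=11/24, b=Δ0−h0·(2M0+M1)/6=-16/3
seg 1: a=-2, c=M1/2=11/4, d=(M2−M1)/(6·1)=-11/12, b=Δ1−h1·(2M1+M2)/6=1/6
t_q=3/2 → seg 0, τ=3/2; S=5+-16/3·τ+0·τ²+11/24·τ³=-93/64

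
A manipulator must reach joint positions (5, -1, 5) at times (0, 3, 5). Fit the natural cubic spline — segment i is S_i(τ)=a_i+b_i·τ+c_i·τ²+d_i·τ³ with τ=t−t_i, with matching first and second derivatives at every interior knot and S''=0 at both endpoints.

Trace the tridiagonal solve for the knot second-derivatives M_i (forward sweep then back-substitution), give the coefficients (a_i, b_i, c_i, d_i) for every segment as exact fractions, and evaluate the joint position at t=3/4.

Δ: Δ0=-2, Δ1=3
row 1: diag=10, rhs=30; c'=1/5, d'=3
back: M1=3
M: M0=0, M1=3, M2=0
seg 0: a=5, c=M0/2=0, d=(M1−M0)/(6·3)=1/6, b=Δ0−h0·(2M0+M1)/6=-7/2
seg 1: a=-1, c=M1/2=3/2, d=(M2−M1)/(6·2)=-1/4, b=Δ1−h1·(2M1+M2)/6=1
t_q=3/4 → seg 0, τ=3/4; S=5+-7/2·τ+0·τ²+1/6·τ³=313/128

  seg 0: a=5 b=-7/2 c=0 d=1/6
  seg 1: a=-1 b=1 c=3/2 d=-1/4
S(3/4) = 313/128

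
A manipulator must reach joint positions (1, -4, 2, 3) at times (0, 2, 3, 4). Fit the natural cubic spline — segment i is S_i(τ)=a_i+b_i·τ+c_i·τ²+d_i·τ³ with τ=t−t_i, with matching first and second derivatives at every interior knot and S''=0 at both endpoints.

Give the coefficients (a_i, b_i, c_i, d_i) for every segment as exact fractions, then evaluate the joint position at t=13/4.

  seg 0: a=1 b=-271/46 c=0 d=39/46
  seg 1: a=-4 b=197/46 c=117/23 d=-155/46
  seg 2: a=2 b=100/23 c=-231/46 d=77/46
S(13/4) = 8241/2944

Δ: Δ0=-5/2, Δ1=6, Δ2=1
row 1: diag=6, rhs=51; c'=1/6, d'=17/2
row 2: denom=4−1·1/6=23/6; d'=(-30−1·17/2)/(23/6)=-231/23
back: M2=-231/23
back: M1=17/2−1/6·-231/23=234/23
M: M0=0, M1=234/23, M2=-231/23, M3=0
seg 0: a=1, c=M0/2=0, d=(M1−M0)/(6·2)=39/46, b=Δ0−h0·(2M0+M1)/6=-271/46
seg 1: a=-4, c=M1/2=117/23, d=(M2−M1)/(6·1)=-155/46, b=Δ1−h1·(2M1+M2)/6=197/46
seg 2: a=2, c=M2/2=-231/46, d=(M3−M2)/(6·1)=77/46, b=Δ2−h2·(2M2+M3)/6=100/23
t_q=13/4 → seg 2, τ=1/4; S=2+100/23·τ+-231/46·τ²+77/46·τ³=8241/2944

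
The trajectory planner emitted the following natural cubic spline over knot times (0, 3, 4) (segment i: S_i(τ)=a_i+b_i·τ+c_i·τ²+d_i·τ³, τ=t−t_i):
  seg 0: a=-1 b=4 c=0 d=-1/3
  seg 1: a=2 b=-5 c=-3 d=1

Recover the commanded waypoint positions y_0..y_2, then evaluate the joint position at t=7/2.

y_0 = S_0(0) = a_0 = -1
y_1 = S_1(0) = a_1 = 2
y_2 = S_1(1) = -5
t_q=7/2 is in segment 1 (τ=1/2); S_1(τ)=-9/8

y_0=-1 y_1=2 y_2=-5
S(7/2) = -9/8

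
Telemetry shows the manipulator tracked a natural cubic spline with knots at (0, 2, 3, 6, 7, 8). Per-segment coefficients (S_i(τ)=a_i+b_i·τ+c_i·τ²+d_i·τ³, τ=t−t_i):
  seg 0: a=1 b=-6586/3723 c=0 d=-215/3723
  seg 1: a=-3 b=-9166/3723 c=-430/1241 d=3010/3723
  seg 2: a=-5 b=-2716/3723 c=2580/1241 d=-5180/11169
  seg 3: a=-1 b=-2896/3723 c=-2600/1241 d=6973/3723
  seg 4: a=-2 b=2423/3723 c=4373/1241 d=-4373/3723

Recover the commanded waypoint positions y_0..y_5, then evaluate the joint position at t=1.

y_0 = S_0(0) = a_0 = 1
y_1 = S_1(0) = a_1 = -3
y_2 = S_2(0) = a_2 = -5
y_3 = S_3(0) = a_3 = -1
y_4 = S_4(0) = a_4 = -2
y_5 = S_4(1) = 1
t_q=1 is in segment 0 (τ=1); S_0(τ)=-1026/1241

y_0=1 y_1=-3 y_2=-5 y_3=-1 y_4=-2 y_5=1
S(1) = -1026/1241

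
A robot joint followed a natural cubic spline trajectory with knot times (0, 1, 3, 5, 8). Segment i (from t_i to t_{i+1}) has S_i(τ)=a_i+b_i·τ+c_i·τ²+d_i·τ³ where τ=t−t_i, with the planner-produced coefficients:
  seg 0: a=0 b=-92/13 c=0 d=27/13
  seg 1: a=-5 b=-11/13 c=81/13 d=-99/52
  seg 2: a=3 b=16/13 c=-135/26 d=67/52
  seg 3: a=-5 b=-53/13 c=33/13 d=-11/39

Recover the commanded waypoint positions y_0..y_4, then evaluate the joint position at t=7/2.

y_0 = S_0(0) = a_0 = 0
y_1 = S_1(0) = a_1 = -5
y_2 = S_2(0) = a_2 = 3
y_3 = S_3(0) = a_3 = -5
y_4 = S_3(3) = -2
t_q=7/2 is in segment 2 (τ=1/2); S_2(τ)=1031/416

y_0=0 y_1=-5 y_2=3 y_3=-5 y_4=-2
S(7/2) = 1031/416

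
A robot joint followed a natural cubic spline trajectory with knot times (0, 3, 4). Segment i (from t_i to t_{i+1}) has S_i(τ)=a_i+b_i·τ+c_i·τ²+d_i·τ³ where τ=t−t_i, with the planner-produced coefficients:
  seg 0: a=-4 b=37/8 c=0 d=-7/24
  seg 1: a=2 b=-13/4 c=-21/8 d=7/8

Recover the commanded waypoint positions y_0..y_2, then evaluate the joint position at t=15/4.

y_0 = S_0(0) = a_0 = -4
y_1 = S_1(0) = a_1 = 2
y_2 = S_1(1) = -3
t_q=15/4 is in segment 1 (τ=3/4); S_1(τ)=-791/512

y_0=-4 y_1=2 y_2=-3
S(15/4) = -791/512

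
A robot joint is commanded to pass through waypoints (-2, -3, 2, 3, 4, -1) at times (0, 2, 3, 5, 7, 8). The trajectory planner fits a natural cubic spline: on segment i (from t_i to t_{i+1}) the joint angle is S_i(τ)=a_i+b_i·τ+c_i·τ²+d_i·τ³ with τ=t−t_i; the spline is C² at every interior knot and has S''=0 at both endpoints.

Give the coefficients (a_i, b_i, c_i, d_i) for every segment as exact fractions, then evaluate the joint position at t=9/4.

Δ: Δ0=-1/2, Δ1=5, Δ2=1/2, Δ3=1/2, Δ4=-5
row 1: diag=6, rhs=33; c'=1/6, d'=11/2
row 2: denom=6−1·1/6=35/6; d'=(-27−1·11/2)/(35/6)=-39/7
row 3: denom=8−2·12/35=256/35; d'=(0−2·-39/7)/(256/35)=195/128
row 4: denom=6−2·35/128=349/64; d'=(-33−2·195/128)/(349/64)=-2307/349
back: M4=-2307/349
back: M3=195/128−35/128·-2307/349=2325/698
back: M2=-39/7−12/35·2325/698=-2343/349
back: M1=11/2−1/6·-2343/349=2310/349
M: M0=0, M1=2310/349, M2=-2343/349, M3=2325/698, M4=-2307/349, M5=0
seg 0: a=-2, c=M0/2=0, d=(M1−M0)/(6·2)=385/698, b=Δ0−h0·(2M0+M1)/6=-1889/698
seg 1: a=-3, c=M1/2=1155/349, d=(M2−M1)/(6·1)=-1551/698, b=Δ1−h1·(2M1+M2)/6=2731/698
seg 2: a=2, c=M2/2=-2343/698, d=(M3−M2)/(6·2)=2337/2792, b=Δ2−h2·(2M2+M3)/6=1349/349
seg 3: a=3, c=M3/2=2325/1396, d=(M4−M3)/(6·2)=-2313/2792, b=Δ3−h3·(2M3+M4)/6=337/698
seg 4: a=4, c=M4/2=-2307/698, d=(M5−M4)/(6·1)=769/698, b=Δ4−h4·(2M4+M5)/6=-976/349
t_q=9/4 → seg 1, τ=1/4; S=-3+2731/698·τ+1155/349·τ²+-1551/698·τ³=-82631/44672

  seg 0: a=-2 b=-1889/698 c=0 d=385/698
  seg 1: a=-3 b=2731/698 c=1155/349 d=-1551/698
  seg 2: a=2 b=1349/349 c=-2343/698 d=2337/2792
  seg 3: a=3 b=337/698 c=2325/1396 d=-2313/2792
  seg 4: a=4 b=-976/349 c=-2307/698 d=769/698
S(9/4) = -82631/44672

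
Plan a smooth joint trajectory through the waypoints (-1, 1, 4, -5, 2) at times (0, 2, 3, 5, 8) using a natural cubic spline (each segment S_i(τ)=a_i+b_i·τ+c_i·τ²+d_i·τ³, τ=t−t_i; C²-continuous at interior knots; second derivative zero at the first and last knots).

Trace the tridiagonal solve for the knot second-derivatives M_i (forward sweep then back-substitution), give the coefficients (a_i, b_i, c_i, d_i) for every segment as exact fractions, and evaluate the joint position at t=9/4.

  seg 0: a=-1 b=-113/489 c=0 d=301/978
  seg 1: a=1 b=1693/489 c=301/163 d=-1129/489
  seg 2: a=4 b=112/489 c=-828/163 d=5311/3912
  seg 3: a=-5 b=-3715/978 c=1999/652 d=-1999/5868
S(9/4) = 20289/10432

Δ: Δ0=1, Δ1=3, Δ2=-9/2, Δ3=7/3
row 1: diag=6, rhs=12; c'=1/6, d'=2
row 2: denom=6−1·1/6=35/6; d'=(-45−1·2)/(35/6)=-282/35
row 3: denom=10−2·12/35=326/35; d'=(41−2·-282/35)/(326/35)=1999/326
back: M3=1999/326
back: M2=-282/35−12/35·1999/326=-1656/163
back: M1=2−1/6·-1656/163=602/163
M: M0=0, M1=602/163, M2=-1656/163, M3=1999/326, M4=0
seg 0: a=-1, c=M0/2=0, d=(M1−M0)/(6·2)=301/978, b=Δ0−h0·(2M0+M1)/6=-113/489
seg 1: a=1, c=M1/2=301/163, d=(M2−M1)/(6·1)=-1129/489, b=Δ1−h1·(2M1+M2)/6=1693/489
seg 2: a=4, c=M2/2=-828/163, d=(M3−M2)/(6·2)=5311/3912, b=Δ2−h2·(2M2+M3)/6=112/489
seg 3: a=-5, c=M3/2=1999/652, d=(M4−M3)/(6·3)=-1999/5868, b=Δ3−h3·(2M3+M4)/6=-3715/978
t_q=9/4 → seg 1, τ=1/4; S=1+1693/489·τ+301/163·τ²+-1129/489·τ³=20289/10432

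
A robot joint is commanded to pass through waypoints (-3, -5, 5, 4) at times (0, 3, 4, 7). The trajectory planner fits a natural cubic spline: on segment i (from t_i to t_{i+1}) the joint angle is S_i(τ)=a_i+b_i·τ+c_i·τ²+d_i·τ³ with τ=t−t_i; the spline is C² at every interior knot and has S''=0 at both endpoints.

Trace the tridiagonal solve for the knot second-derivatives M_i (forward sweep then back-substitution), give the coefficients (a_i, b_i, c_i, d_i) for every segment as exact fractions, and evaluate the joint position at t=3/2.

Δ: Δ0=-2/3, Δ1=10, Δ2=-1/3
row 1: diag=8, rhs=64; c'=1/8, d'=8
row 2: denom=8−1·1/8=63/8; d'=(-62−1·8)/(63/8)=-80/9
back: M2=-80/9
back: M1=8−1/8·-80/9=82/9
M: M0=0, M1=82/9, M2=-80/9, M3=0
seg 0: a=-3, c=M0/2=0, d=(M1−M0)/(6·3)=41/81, b=Δ0−h0·(2M0+M1)/6=-47/9
seg 1: a=-5, c=M1/2=41/9, d=(M2−M1)/(6·1)=-3, b=Δ1−h1·(2M1+M2)/6=76/9
seg 2: a=5, c=M2/2=-40/9, d=(M3−M2)/(6·3)=40/81, b=Δ2−h2·(2M2+M3)/6=77/9
t_q=3/2 → seg 0, τ=3/2; S=-3+-47/9·τ+0·τ²+41/81·τ³=-73/8

  seg 0: a=-3 b=-47/9 c=0 d=41/81
  seg 1: a=-5 b=76/9 c=41/9 d=-3
  seg 2: a=5 b=77/9 c=-40/9 d=40/81
S(3/2) = -73/8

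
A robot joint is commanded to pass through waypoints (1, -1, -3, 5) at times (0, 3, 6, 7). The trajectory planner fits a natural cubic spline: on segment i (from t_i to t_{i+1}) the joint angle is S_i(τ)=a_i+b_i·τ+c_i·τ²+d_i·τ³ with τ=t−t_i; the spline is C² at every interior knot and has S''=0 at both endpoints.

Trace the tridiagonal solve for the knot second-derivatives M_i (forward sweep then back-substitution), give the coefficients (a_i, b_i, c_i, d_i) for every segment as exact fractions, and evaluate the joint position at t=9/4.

  seg 0: a=1 b=20/87 c=0 d=-26/261
  seg 1: a=-1 b=-214/87 c=-26/29 d=130/261
  seg 2: a=-3 b=488/87 c=104/29 d=-104/87
S(9/4) = 355/928

Δ: Δ0=-2/3, Δ1=-2/3, Δ2=8
row 1: diag=12, rhs=0; c'=1/4, d'=0
row 2: denom=8−3·1/4=29/4; d'=(52−3·0)/(29/4)=208/29
back: M2=208/29
back: M1=0−1/4·208/29=-52/29
M: M0=0, M1=-52/29, M2=208/29, M3=0
seg 0: a=1, c=M0/2=0, d=(M1−M0)/(6·3)=-26/261, b=Δ0−h0·(2M0+M1)/6=20/87
seg 1: a=-1, c=M1/2=-26/29, d=(M2−M1)/(6·3)=130/261, b=Δ1−h1·(2M1+M2)/6=-214/87
seg 2: a=-3, c=M2/2=104/29, d=(M3−M2)/(6·1)=-104/87, b=Δ2−h2·(2M2+M3)/6=488/87
t_q=9/4 → seg 0, τ=9/4; S=1+20/87·τ+0·τ²+-26/261·τ³=355/928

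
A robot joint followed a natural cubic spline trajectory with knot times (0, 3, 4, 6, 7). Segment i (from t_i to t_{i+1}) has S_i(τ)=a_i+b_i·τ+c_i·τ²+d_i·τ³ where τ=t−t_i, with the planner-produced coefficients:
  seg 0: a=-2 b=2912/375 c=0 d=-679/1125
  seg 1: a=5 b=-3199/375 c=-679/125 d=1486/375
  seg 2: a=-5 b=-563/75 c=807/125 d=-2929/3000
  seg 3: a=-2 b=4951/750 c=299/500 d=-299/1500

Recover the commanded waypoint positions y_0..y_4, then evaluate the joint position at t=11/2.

y_0 = S_0(0) = a_0 = -2
y_1 = S_1(0) = a_1 = 5
y_2 = S_2(0) = a_2 = -5
y_3 = S_3(0) = a_3 = -2
y_4 = S_3(1) = 5
t_q=11/2 is in segment 2 (τ=3/2); S_2(τ)=-40233/8000

y_0=-2 y_1=5 y_2=-5 y_3=-2 y_4=5
S(11/2) = -40233/8000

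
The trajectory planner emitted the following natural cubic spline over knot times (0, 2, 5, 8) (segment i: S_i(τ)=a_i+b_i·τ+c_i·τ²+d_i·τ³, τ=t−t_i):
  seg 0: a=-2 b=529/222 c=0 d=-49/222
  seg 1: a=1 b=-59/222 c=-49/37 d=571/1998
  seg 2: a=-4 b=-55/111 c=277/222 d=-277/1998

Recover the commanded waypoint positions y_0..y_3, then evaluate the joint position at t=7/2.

y_0 = S_0(0) = a_0 = -2
y_1 = S_1(0) = a_1 = 1
y_2 = S_2(0) = a_2 = -4
y_3 = S_2(3) = 2
t_q=7/2 is in segment 1 (τ=3/2); S_1(τ)=-837/592

y_0=-2 y_1=1 y_2=-4 y_3=2
S(7/2) = -837/592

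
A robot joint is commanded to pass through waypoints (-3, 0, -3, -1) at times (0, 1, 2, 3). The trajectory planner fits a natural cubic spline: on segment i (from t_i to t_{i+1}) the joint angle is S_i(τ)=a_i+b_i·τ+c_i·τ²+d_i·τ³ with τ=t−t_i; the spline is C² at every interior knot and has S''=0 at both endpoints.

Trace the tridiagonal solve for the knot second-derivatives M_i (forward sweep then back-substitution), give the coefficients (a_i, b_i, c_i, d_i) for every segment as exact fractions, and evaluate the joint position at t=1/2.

  seg 0: a=-3 b=74/15 c=0 d=-29/15
  seg 1: a=0 b=-13/15 c=-29/5 d=11/3
  seg 2: a=-3 b=-22/15 c=26/5 d=-26/15
S(1/2) = -31/40

Δ: Δ0=3, Δ1=-3, Δ2=2
row 1: diag=4, rhs=-36; c'=1/4, d'=-9
row 2: denom=4−1·1/4=15/4; d'=(30−1·-9)/(15/4)=52/5
back: M2=52/5
back: M1=-9−1/4·52/5=-58/5
M: M0=0, M1=-58/5, M2=52/5, M3=0
seg 0: a=-3, c=M0/2=0, d=(M1−M0)/(6·1)=-29/15, b=Δ0−h0·(2M0+M1)/6=74/15
seg 1: a=0, c=M1/2=-29/5, d=(M2−M1)/(6·1)=11/3, b=Δ1−h1·(2M1+M2)/6=-13/15
seg 2: a=-3, c=M2/2=26/5, d=(M3−M2)/(6·1)=-26/15, b=Δ2−h2·(2M2+M3)/6=-22/15
t_q=1/2 → seg 0, τ=1/2; S=-3+74/15·τ+0·τ²+-29/15·τ³=-31/40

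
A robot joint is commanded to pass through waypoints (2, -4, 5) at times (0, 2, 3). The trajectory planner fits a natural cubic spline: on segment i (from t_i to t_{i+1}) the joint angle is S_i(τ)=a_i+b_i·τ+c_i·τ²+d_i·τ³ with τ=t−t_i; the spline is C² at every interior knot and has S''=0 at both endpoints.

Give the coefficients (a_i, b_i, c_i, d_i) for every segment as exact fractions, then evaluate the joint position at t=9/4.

  seg 0: a=2 b=-7 c=0 d=1
  seg 1: a=-4 b=5 c=6 d=-2
S(9/4) = -77/32

Δ: Δ0=-3, Δ1=9
row 1: diag=6, rhs=72; c'=1/6, d'=12
back: M1=12
M: M0=0, M1=12, M2=0
seg 0: a=2, c=M0/2=0, d=(M1−M0)/(6·2)=1, b=Δ0−h0·(2M0+M1)/6=-7
seg 1: a=-4, c=M1/2=6, d=(M2−M1)/(6·1)=-2, b=Δ1−h1·(2M1+M2)/6=5
t_q=9/4 → seg 1, τ=1/4; S=-4+5·τ+6·τ²+-2·τ³=-77/32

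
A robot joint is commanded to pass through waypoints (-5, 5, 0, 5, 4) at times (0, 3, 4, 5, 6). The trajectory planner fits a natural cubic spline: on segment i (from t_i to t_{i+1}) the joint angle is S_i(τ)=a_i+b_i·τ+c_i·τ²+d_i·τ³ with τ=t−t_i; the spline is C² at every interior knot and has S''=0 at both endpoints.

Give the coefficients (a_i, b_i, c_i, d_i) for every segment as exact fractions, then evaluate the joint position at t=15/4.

  seg 0: a=-5 b=2699/348 c=0 d=-57/116
  seg 1: a=5 b=-959/174 c=-513/116 d=1717/348
  seg 2: a=0 b=155/348 c=301/29 d=-2027/348
  seg 3: a=5 b=649/174 c=-823/116 d=823/348
S(15/4) = 3417/7424

Δ: Δ0=10/3, Δ1=-5, Δ2=5, Δ3=-1
row 1: diag=8, rhs=-50; c'=1/8, d'=-25/4
row 2: denom=4−1·1/8=31/8; d'=(60−1·-25/4)/(31/8)=530/31
row 3: denom=4−1·8/31=116/31; d'=(-36−1·530/31)/(116/31)=-823/58
back: M3=-823/58
back: M2=530/31−8/31·-823/58=602/29
back: M1=-25/4−1/8·602/29=-513/58
M: M0=0, M1=-513/58, M2=602/29, M3=-823/58, M4=0
seg 0: a=-5, c=M0/2=0, d=(M1−M0)/(6·3)=-57/116, b=Δ0−h0·(2M0+M1)/6=2699/348
seg 1: a=5, c=M1/2=-513/116, d=(M2−M1)/(6·1)=1717/348, b=Δ1−h1·(2M1+M2)/6=-959/174
seg 2: a=0, c=M2/2=301/29, d=(M3−M2)/(6·1)=-2027/348, b=Δ2−h2·(2M2+M3)/6=155/348
seg 3: a=5, c=M3/2=-823/116, d=(M4−M3)/(6·1)=823/348, b=Δ3−h3·(2M3+M4)/6=649/174
t_q=15/4 → seg 1, τ=3/4; S=5+-959/174·τ+-513/116·τ²+1717/348·τ³=3417/7424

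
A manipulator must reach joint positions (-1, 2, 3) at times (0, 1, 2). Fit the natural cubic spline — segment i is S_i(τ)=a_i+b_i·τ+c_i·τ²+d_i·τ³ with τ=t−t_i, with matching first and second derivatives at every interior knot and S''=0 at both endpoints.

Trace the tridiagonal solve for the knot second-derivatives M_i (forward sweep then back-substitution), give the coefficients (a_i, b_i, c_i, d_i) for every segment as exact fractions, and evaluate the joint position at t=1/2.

Δ: Δ0=3, Δ1=1
row 1: diag=4, rhs=-12; c'=1/4, d'=-3
back: M1=-3
M: M0=0, M1=-3, M2=0
seg 0: a=-1, c=M0/2=0, d=(M1−M0)/(6·1)=-1/2, b=Δ0−h0·(2M0+M1)/6=7/2
seg 1: a=2, c=M1/2=-3/2, d=(M2−M1)/(6·1)=1/2, b=Δ1−h1·(2M1+M2)/6=2
t_q=1/2 → seg 0, τ=1/2; S=-1+7/2·τ+0·τ²+-1/2·τ³=11/16

  seg 0: a=-1 b=7/2 c=0 d=-1/2
  seg 1: a=2 b=2 c=-3/2 d=1/2
S(1/2) = 11/16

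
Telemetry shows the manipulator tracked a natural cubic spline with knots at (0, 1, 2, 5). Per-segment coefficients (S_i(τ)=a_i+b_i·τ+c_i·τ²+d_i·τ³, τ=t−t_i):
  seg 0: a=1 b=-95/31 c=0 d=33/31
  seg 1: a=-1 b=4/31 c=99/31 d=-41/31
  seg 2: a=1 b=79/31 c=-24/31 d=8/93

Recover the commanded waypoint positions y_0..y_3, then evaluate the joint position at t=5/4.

y_0 = S_0(0) = a_0 = 1
y_1 = S_1(0) = a_1 = -1
y_2 = S_2(0) = a_2 = 1
y_3 = S_2(3) = 4
t_q=5/4 is in segment 1 (τ=1/4); S_1(τ)=-1565/1984

y_0=1 y_1=-1 y_2=1 y_3=4
S(5/4) = -1565/1984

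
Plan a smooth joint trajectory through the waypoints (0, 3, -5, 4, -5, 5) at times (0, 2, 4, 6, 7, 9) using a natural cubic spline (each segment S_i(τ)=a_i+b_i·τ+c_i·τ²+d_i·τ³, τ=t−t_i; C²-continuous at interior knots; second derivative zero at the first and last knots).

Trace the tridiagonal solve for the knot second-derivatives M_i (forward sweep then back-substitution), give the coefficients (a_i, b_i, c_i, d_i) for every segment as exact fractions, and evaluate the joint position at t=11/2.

Δ: Δ0=3/2, Δ1=-4, Δ2=9/2, Δ3=-9, Δ4=5
row 1: diag=8, rhs=-33; c'=1/4, d'=-33/8
row 2: denom=8−2·1/4=15/2; d'=(51−2·-33/8)/(15/2)=79/10
row 3: denom=6−2·4/15=82/15; d'=(-81−2·79/10)/(82/15)=-726/41
row 4: denom=6−1·15/82=477/82; d'=(84−1·-726/41)/(477/82)=2780/159
back: M4=2780/159
back: M3=-726/41−15/82·2780/159=-1108/53
back: M2=79/10−4/15·-1108/53=4285/318
back: M1=-33/8−1/4·4285/318=-2383/318
M: M0=0, M1=-2383/318, M2=4285/318, M3=-1108/53, M4=2780/159, M5=0
seg 0: a=0, c=M0/2=0, d=(M1−M0)/(6·2)=-2383/3816, b=Δ0−h0·(2M0+M1)/6=1907/477
seg 1: a=3, c=M1/2=-2383/636, d=(M2−M1)/(6·2)=1667/954, b=Δ1−h1·(2M1+M2)/6=-3335/954
seg 2: a=-5, c=M2/2=4285/636, d=(M3−M2)/(6·2)=-10933/3816, b=Δ2−h2·(2M2+M3)/6=2371/954
seg 3: a=4, c=M3/2=-554/53, d=(M4−M3)/(6·1)=3052/477, b=Δ3−h3·(2M3+M4)/6=-2359/477
seg 4: a=-5, c=M4/2=1390/159, d=(M5−M4)/(6·2)=-695/477, b=Δ4−h4·(2M4+M5)/6=-3175/477
t_q=11/2 → seg 2, τ=3/2; S=-5+2371/954·τ+4285/636·τ²+-10933/3816·τ³=42919/10176

  seg 0: a=0 b=1907/477 c=0 d=-2383/3816
  seg 1: a=3 b=-3335/954 c=-2383/636 d=1667/954
  seg 2: a=-5 b=2371/954 c=4285/636 d=-10933/3816
  seg 3: a=4 b=-2359/477 c=-554/53 d=3052/477
  seg 4: a=-5 b=-3175/477 c=1390/159 d=-695/477
S(11/2) = 42919/10176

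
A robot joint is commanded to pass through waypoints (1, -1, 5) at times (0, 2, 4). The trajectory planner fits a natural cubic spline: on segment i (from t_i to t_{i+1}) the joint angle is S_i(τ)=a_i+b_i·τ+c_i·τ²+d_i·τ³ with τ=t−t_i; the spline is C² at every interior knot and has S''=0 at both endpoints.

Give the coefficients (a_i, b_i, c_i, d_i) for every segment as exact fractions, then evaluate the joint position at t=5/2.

Δ: Δ0=-1, Δ1=3
row 1: diag=8, rhs=24; c'=1/4, d'=3
back: M1=3
M: M0=0, M1=3, M2=0
seg 0: a=1, c=M0/2=0, d=(M1−M0)/(6·2)=1/4, b=Δ0−h0·(2M0+M1)/6=-2
seg 1: a=-1, c=M1/2=3/2, d=(M2−M1)/(6·2)=-1/4, b=Δ1−h1·(2M1+M2)/6=1
t_q=5/2 → seg 1, τ=1/2; S=-1+1·τ+3/2·τ²+-1/4·τ³=-5/32

  seg 0: a=1 b=-2 c=0 d=1/4
  seg 1: a=-1 b=1 c=3/2 d=-1/4
S(5/2) = -5/32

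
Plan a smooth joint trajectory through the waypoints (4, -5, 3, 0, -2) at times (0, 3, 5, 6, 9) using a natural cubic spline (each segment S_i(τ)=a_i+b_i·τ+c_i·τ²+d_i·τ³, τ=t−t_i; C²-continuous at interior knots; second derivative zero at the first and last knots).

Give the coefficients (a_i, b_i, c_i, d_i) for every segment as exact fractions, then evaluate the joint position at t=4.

  seg 0: a=4 b=-2651/438 c=0 d=1337/3942
  seg 1: a=-5 b=680/219 c=1337/438 d=-1141/876
  seg 2: a=3 b=-23/73 c=-1043/219 d=455/219
  seg 3: a=0 b=-790/219 c=322/219 d=-322/1971
S(4) = -127/876

Δ: Δ0=-3, Δ1=4, Δ2=-3, Δ3=-2/3
row 1: diag=10, rhs=42; c'=1/5, d'=21/5
row 2: denom=6−2·1/5=28/5; d'=(-42−2·21/5)/(28/5)=-9
row 3: denom=8−1·5/28=219/28; d'=(14−1·-9)/(219/28)=644/219
back: M3=644/219
back: M2=-9−5/28·644/219=-2086/219
back: M1=21/5−1/5·-2086/219=1337/219
M: M0=0, M1=1337/219, M2=-2086/219, M3=644/219, M4=0
seg 0: a=4, c=M0/2=0, d=(M1−M0)/(6·3)=1337/3942, b=Δ0−h0·(2M0+M1)/6=-2651/438
seg 1: a=-5, c=M1/2=1337/438, d=(M2−M1)/(6·2)=-1141/876, b=Δ1−h1·(2M1+M2)/6=680/219
seg 2: a=3, c=M2/2=-1043/219, d=(M3−M2)/(6·1)=455/219, b=Δ2−h2·(2M2+M3)/6=-23/73
seg 3: a=0, c=M3/2=322/219, d=(M4−M3)/(6·3)=-322/1971, b=Δ3−h3·(2M3+M4)/6=-790/219
t_q=4 → seg 1, τ=1; S=-5+680/219·τ+1337/438·τ²+-1141/876·τ³=-127/876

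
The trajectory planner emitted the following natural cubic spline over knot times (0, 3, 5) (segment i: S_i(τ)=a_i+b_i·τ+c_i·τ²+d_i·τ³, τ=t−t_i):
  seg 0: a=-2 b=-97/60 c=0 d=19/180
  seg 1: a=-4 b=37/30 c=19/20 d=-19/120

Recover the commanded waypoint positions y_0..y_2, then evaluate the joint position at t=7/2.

y_0=-2 y_1=-4 y_2=1
S(7/2) = -1013/320

y_0 = S_0(0) = a_0 = -2
y_1 = S_1(0) = a_1 = -4
y_2 = S_1(2) = 1
t_q=7/2 is in segment 1 (τ=1/2); S_1(τ)=-1013/320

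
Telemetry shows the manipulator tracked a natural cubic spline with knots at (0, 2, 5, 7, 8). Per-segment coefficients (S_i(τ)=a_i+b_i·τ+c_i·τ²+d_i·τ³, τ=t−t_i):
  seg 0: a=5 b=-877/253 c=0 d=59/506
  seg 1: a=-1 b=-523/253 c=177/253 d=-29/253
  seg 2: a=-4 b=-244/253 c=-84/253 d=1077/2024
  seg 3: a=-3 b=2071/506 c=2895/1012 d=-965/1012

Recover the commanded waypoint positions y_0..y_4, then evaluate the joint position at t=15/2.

y_0 = S_0(0) = a_0 = 5
y_1 = S_1(0) = a_1 = -1
y_2 = S_2(0) = a_2 = -4
y_3 = S_3(0) = a_3 = -3
y_4 = S_3(1) = 3
t_q=15/2 is in segment 3 (τ=1/2); S_3(τ)=-2895/8096

y_0=5 y_1=-1 y_2=-4 y_3=-3 y_4=3
S(15/2) = -2895/8096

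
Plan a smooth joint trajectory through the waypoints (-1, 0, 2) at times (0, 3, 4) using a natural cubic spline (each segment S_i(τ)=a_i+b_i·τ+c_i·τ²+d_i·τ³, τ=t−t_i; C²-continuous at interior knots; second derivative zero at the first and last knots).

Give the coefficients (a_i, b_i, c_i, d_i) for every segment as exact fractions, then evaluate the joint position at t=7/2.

  seg 0: a=-1 b=-7/24 c=0 d=5/72
  seg 1: a=0 b=19/12 c=5/8 d=-5/24
S(7/2) = 59/64

Δ: Δ0=1/3, Δ1=2
row 1: diag=8, rhs=10; c'=1/8, d'=5/4
back: M1=5/4
M: M0=0, M1=5/4, M2=0
seg 0: a=-1, c=M0/2=0, d=(M1−M0)/(6·3)=5/72, b=Δ0−h0·(2M0+M1)/6=-7/24
seg 1: a=0, c=M1/2=5/8, d=(M2−M1)/(6·1)=-5/24, b=Δ1−h1·(2M1+M2)/6=19/12
t_q=7/2 → seg 1, τ=1/2; S=0+19/12·τ+5/8·τ²+-5/24·τ³=59/64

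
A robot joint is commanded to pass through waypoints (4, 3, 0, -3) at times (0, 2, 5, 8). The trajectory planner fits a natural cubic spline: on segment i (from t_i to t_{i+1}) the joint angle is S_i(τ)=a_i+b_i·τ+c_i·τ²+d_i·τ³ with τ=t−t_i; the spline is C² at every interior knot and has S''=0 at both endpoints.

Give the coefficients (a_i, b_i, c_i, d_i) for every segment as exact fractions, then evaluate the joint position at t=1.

Δ: Δ0=-1/2, Δ1=-1, Δ2=-1
row 1: diag=10, rhs=-3; c'=3/10, d'=-3/10
row 2: denom=12−3·3/10=111/10; d'=(0−3·-3/10)/(111/10)=3/37
back: M2=3/37
back: M1=-3/10−3/10·3/37=-12/37
M: M0=0, M1=-12/37, M2=3/37, M3=0
seg 0: a=4, c=M0/2=0, d=(M1−M0)/(6·2)=-1/37, b=Δ0−h0·(2M0+M1)/6=-29/74
seg 1: a=3, c=M1/2=-6/37, d=(M2−M1)/(6·3)=5/222, b=Δ1−h1·(2M1+M2)/6=-53/74
seg 2: a=0, c=M2/2=3/74, d=(M3−M2)/(6·3)=-1/222, b=Δ2−h2·(2M2+M3)/6=-40/37
t_q=1 → seg 0, τ=1; S=4+-29/74·τ+0·τ²+-1/37·τ³=265/74

  seg 0: a=4 b=-29/74 c=0 d=-1/37
  seg 1: a=3 b=-53/74 c=-6/37 d=5/222
  seg 2: a=0 b=-40/37 c=3/74 d=-1/222
S(1) = 265/74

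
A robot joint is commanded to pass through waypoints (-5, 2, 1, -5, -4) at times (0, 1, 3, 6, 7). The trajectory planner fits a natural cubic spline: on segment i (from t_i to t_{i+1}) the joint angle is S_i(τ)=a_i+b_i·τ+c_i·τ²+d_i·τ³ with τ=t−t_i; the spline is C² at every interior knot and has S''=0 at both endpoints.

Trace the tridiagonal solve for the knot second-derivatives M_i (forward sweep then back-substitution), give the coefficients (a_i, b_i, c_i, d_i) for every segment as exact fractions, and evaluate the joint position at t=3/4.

  seg 0: a=-5 b=6497/788 c=0 d=-981/788
  seg 1: a=2 b=1777/394 c=-2943/788 d=969/1576
  seg 2: a=1 b=-601/197 c=-9/197 d=26/197
  seg 3: a=-5 b=47/197 c=225/197 d=-75/197
S(3/4) = 33209/50432

Δ: Δ0=7, Δ1=-1/2, Δ2=-2, Δ3=1
row 1: diag=6, rhs=-45; c'=1/3, d'=-15/2
row 2: denom=10−2·1/3=28/3; d'=(-9−2·-15/2)/(28/3)=9/14
row 3: denom=8−3·9/28=197/28; d'=(18−3·9/14)/(197/28)=450/197
back: M3=450/197
back: M2=9/14−9/28·450/197=-18/197
back: M1=-15/2−1/3·-18/197=-2943/394
M: M0=0, M1=-2943/394, M2=-18/197, M3=450/197, M4=0
seg 0: a=-5, c=M0/2=0, d=(M1−M0)/(6·1)=-981/788, b=Δ0−h0·(2M0+M1)/6=6497/788
seg 1: a=2, c=M1/2=-2943/788, d=(M2−M1)/(6·2)=969/1576, b=Δ1−h1·(2M1+M2)/6=1777/394
seg 2: a=1, c=M2/2=-9/197, d=(M3−M2)/(6·3)=26/197, b=Δ2−h2·(2M2+M3)/6=-601/197
seg 3: a=-5, c=M3/2=225/197, d=(M4−M3)/(6·1)=-75/197, b=Δ3−h3·(2M3+M4)/6=47/197
t_q=3/4 → seg 0, τ=3/4; S=-5+6497/788·τ+0·τ²+-981/788·τ³=33209/50432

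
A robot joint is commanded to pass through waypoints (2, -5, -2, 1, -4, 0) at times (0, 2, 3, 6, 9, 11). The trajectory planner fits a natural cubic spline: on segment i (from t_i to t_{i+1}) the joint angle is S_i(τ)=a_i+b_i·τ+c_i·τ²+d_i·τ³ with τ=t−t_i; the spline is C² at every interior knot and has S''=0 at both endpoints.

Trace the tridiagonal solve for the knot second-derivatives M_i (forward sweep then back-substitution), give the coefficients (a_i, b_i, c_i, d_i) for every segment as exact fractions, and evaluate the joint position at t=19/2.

Δ: Δ0=-7/2, Δ1=3, Δ2=1, Δ3=-5/3, Δ4=2
row 1: diag=6, rhs=39; c'=1/6, d'=13/2
row 2: denom=8−1·1/6=47/6; d'=(-12−1·13/2)/(47/6)=-111/47
row 3: denom=12−3·18/47=510/47; d'=(-16−3·-111/47)/(510/47)=-419/510
row 4: denom=10−3·47/170=1559/170; d'=(22−3·-419/510)/(1559/170)=4159/1559
back: M4=4159/1559
back: M3=-419/510−47/170·4159/1559=-7292/4677
back: M2=-111/47−18/47·-7292/4677=-2751/1559
back: M1=13/2−1/6·-2751/1559=10592/1559
M: M0=0, M1=10592/1559, M2=-2751/1559, M3=-7292/4677, M4=4159/1559, M5=0
seg 0: a=2, c=M0/2=0, d=(M1−M0)/(6·2)=2648/4677, b=Δ0−h0·(2M0+M1)/6=-53923/9354
seg 1: a=-5, c=M1/2=5296/1559, d=(M2−M1)/(6·1)=-13343/9354, b=Δ1−h1·(2M1+M2)/6=9629/9354
seg 2: a=-2, c=M2/2=-2751/3118, d=(M3−M2)/(6·3)=961/84186, b=Δ2−h2·(2M2+M3)/6=16576/4677
seg 3: a=1, c=M3/2=-3646/4677, d=(M4−M3)/(6·3)=19769/84186, b=Δ3−h3·(2M3+M4)/6=-13483/9354
seg 4: a=-4, c=M4/2=4159/3118, d=(M5−M4)/(6·2)=-4159/18708, b=Δ4−h4·(2M4+M5)/6=1036/4677
t_q=19/2 → seg 4, τ=1/2; S=-4+1036/4677·τ+4159/3118·τ²+-4159/18708·τ³=-178777/49888

  seg 0: a=2 b=-53923/9354 c=0 d=2648/4677
  seg 1: a=-5 b=9629/9354 c=5296/1559 d=-13343/9354
  seg 2: a=-2 b=16576/4677 c=-2751/3118 d=961/84186
  seg 3: a=1 b=-13483/9354 c=-3646/4677 d=19769/84186
  seg 4: a=-4 b=1036/4677 c=4159/3118 d=-4159/18708
S(19/2) = -178777/49888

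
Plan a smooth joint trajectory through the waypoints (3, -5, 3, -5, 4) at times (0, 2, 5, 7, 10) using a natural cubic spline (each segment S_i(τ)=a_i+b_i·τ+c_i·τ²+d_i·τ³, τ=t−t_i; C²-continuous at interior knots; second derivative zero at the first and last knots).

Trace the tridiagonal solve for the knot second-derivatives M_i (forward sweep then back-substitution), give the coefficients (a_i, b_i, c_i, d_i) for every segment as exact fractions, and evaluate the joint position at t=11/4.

Δ: Δ0=-4, Δ1=8/3, Δ2=-4, Δ3=3
row 1: diag=10, rhs=40; c'=3/10, d'=4
row 2: denom=10−3·3/10=91/10; d'=(-40−3·4)/(91/10)=-40/7
row 3: denom=10−2·20/91=870/91; d'=(42−2·-40/7)/(870/91)=2431/435
back: M3=2431/435
back: M2=-40/7−20/91·2431/435=-604/87
back: M1=4−3/10·-604/87=882/145
M: M0=0, M1=882/145, M2=-604/87, M3=2431/435, M4=0
seg 0: a=3, c=M0/2=0, d=(M1−M0)/(6·2)=147/290, b=Δ0−h0·(2M0+M1)/6=-874/145
seg 1: a=-5, c=M1/2=441/145, d=(M2−M1)/(6·3)=-2833/3915, b=Δ1−h1·(2M1+M2)/6=8/145
seg 2: a=3, c=M2/2=-302/87, d=(M3−M2)/(6·2)=1817/1740, b=Δ2−h2·(2M2+M3)/6=-179/145
seg 3: a=-5, c=M3/2=2431/870, d=(M4−M3)/(6·3)=-2431/7830, b=Δ3−h3·(2M3+M4)/6=-1126/435
t_q=11/4 → seg 1, τ=3/4; S=-5+8/145·τ+441/145·τ²+-2833/3915·τ³=-1137/320

  seg 0: a=3 b=-874/145 c=0 d=147/290
  seg 1: a=-5 b=8/145 c=441/145 d=-2833/3915
  seg 2: a=3 b=-179/145 c=-302/87 d=1817/1740
  seg 3: a=-5 b=-1126/435 c=2431/870 d=-2431/7830
S(11/4) = -1137/320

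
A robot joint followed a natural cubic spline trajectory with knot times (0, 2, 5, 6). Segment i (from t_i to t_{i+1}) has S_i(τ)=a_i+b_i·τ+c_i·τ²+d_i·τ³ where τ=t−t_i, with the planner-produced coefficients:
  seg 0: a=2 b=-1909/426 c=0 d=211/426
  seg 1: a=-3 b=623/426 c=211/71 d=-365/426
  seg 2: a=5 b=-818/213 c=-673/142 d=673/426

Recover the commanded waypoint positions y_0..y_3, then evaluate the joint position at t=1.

y_0=2 y_1=-3 y_2=5 y_3=-2
S(1) = -141/71

y_0 = S_0(0) = a_0 = 2
y_1 = S_1(0) = a_1 = -3
y_2 = S_2(0) = a_2 = 5
y_3 = S_2(1) = -2
t_q=1 is in segment 0 (τ=1); S_0(τ)=-141/71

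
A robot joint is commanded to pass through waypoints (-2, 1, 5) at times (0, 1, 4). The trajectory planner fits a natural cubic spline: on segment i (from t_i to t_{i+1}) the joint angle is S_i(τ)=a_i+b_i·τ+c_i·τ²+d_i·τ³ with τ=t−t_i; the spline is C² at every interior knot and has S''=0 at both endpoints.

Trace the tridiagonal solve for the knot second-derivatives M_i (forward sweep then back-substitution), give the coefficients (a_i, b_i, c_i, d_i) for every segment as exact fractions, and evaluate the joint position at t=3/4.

  seg 0: a=-2 b=77/24 c=0 d=-5/24
  seg 1: a=1 b=31/12 c=-5/8 d=5/72
S(3/4) = 163/512

Δ: Δ0=3, Δ1=4/3
row 1: diag=8, rhs=-10; c'=3/8, d'=-5/4
back: M1=-5/4
M: M0=0, M1=-5/4, M2=0
seg 0: a=-2, c=M0/2=0, d=(M1−M0)/(6·1)=-5/24, b=Δ0−h0·(2M0+M1)/6=77/24
seg 1: a=1, c=M1/2=-5/8, d=(M2−M1)/(6·3)=5/72, b=Δ1−h1·(2M1+M2)/6=31/12
t_q=3/4 → seg 0, τ=3/4; S=-2+77/24·τ+0·τ²+-5/24·τ³=163/512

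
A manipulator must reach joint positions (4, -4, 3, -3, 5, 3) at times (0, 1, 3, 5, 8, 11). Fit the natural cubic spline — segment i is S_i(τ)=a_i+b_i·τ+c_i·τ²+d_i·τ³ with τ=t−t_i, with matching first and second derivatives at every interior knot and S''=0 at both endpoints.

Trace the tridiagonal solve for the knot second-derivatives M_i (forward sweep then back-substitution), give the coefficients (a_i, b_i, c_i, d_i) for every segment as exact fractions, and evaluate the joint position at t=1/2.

  seg 0: a=4 b=-16061/1532 c=0 d=3805/1532
  seg 1: a=-4 b=-2323/766 c=11415/1532 d=-6411/3064
  seg 2: a=3 b=637/383 c=-3909/766 d=2123/1532
  seg 3: a=-3 b=-812/383 c=1230/383 d=-5570/10341
  seg 4: a=5 b=998/383 c=-1880/1149 d=1880/10341
S(1/2) = -11415/12256

Δ: Δ0=-8, Δ1=7/2, Δ2=-3, Δ3=8/3, Δ4=-2/3
row 1: diag=6, rhs=69; c'=1/3, d'=23/2
row 2: denom=8−2·1/3=22/3; d'=(-39−2·23/2)/(22/3)=-93/11
row 3: denom=10−2·3/11=104/11; d'=(34−2·-93/11)/(104/11)=70/13
row 4: denom=12−3·33/104=1149/104; d'=(-20−3·70/13)/(1149/104)=-3760/1149
back: M4=-3760/1149
back: M3=70/13−33/104·-3760/1149=2460/383
back: M2=-93/11−3/11·2460/383=-3909/383
back: M1=23/2−1/3·-3909/383=11415/766
M: M0=0, M1=11415/766, M2=-3909/383, M3=2460/383, M4=-3760/1149, M5=0
seg 0: a=4, c=M0/2=0, d=(M1−M0)/(6·1)=3805/1532, b=Δ0−h0·(2M0+M1)/6=-16061/1532
seg 1: a=-4, c=M1/2=11415/1532, d=(M2−M1)/(6·2)=-6411/3064, b=Δ1−h1·(2M1+M2)/6=-2323/766
seg 2: a=3, c=M2/2=-3909/766, d=(M3−M2)/(6·2)=2123/1532, b=Δ2−h2·(2M2+M3)/6=637/383
seg 3: a=-3, c=M3/2=1230/383, d=(M4−M3)/(6·3)=-5570/10341, b=Δ3−h3·(2M3+M4)/6=-812/383
seg 4: a=5, c=M4/2=-1880/1149, d=(M5−M4)/(6·3)=1880/10341, b=Δ4−h4·(2M4+M5)/6=998/383
t_q=1/2 → seg 0, τ=1/2; S=4+-16061/1532·τ+0·τ²+3805/1532·τ³=-11415/12256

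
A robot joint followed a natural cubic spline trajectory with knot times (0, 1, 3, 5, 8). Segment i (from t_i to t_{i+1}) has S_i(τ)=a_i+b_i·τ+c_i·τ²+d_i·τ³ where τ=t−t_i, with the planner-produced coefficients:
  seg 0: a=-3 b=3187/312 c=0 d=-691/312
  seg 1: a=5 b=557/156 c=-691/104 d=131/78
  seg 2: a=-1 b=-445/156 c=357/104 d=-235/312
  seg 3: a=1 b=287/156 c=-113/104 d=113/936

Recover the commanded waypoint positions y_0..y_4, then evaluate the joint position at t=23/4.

y_0=-3 y_1=5 y_2=-1 y_3=1 y_4=0
S(23/4) = 12111/6656

y_0 = S_0(0) = a_0 = -3
y_1 = S_1(0) = a_1 = 5
y_2 = S_2(0) = a_2 = -1
y_3 = S_3(0) = a_3 = 1
y_4 = S_3(3) = 0
t_q=23/4 is in segment 3 (τ=3/4); S_3(τ)=12111/6656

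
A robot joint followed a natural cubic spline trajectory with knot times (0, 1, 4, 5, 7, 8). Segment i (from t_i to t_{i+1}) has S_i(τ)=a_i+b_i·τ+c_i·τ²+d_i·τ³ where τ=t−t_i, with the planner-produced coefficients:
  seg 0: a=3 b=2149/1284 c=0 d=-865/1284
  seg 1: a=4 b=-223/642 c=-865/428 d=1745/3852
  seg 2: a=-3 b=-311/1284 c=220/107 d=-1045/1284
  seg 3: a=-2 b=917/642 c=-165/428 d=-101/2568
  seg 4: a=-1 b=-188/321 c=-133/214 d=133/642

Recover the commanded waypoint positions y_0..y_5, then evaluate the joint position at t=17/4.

y_0 = S_0(0) = a_0 = 3
y_1 = S_1(0) = a_1 = 4
y_2 = S_2(0) = a_2 = -3
y_3 = S_3(0) = a_3 = -2
y_4 = S_4(0) = a_4 = -1
y_5 = S_4(1) = -2
t_q=17/4 is in segment 2 (τ=1/4); S_2(τ)=-80663/27392

y_0=3 y_1=4 y_2=-3 y_3=-2 y_4=-1 y_5=-2
S(17/4) = -80663/27392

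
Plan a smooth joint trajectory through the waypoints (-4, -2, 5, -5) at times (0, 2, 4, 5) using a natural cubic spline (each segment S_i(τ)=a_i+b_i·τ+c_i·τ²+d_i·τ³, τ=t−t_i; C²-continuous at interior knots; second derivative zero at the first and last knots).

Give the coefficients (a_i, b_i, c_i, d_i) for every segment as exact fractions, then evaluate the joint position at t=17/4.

  seg 0: a=-4 b=-10/11 c=0 d=21/44
  seg 1: a=-2 b=53/11 c=63/22 d=-155/88
  seg 2: a=5 b=-107/22 c=-339/44 d=113/44
S(17/4) = 9413/2816

Δ: Δ0=1, Δ1=7/2, Δ2=-10
row 1: diag=8, rhs=15; c'=1/4, d'=15/8
row 2: denom=6−2·1/4=11/2; d'=(-81−2·15/8)/(11/2)=-339/22
back: M2=-339/22
back: M1=15/8−1/4·-339/22=63/11
M: M0=0, M1=63/11, M2=-339/22, M3=0
seg 0: a=-4, c=M0/2=0, d=(M1−M0)/(6·2)=21/44, b=Δ0−h0·(2M0+M1)/6=-10/11
seg 1: a=-2, c=M1/2=63/22, d=(M2−M1)/(6·2)=-155/88, b=Δ1−h1·(2M1+M2)/6=53/11
seg 2: a=5, c=M2/2=-339/44, d=(M3−M2)/(6·1)=113/44, b=Δ2−h2·(2M2+M3)/6=-107/22
t_q=17/4 → seg 2, τ=1/4; S=5+-107/22·τ+-339/44·τ²+113/44·τ³=9413/2816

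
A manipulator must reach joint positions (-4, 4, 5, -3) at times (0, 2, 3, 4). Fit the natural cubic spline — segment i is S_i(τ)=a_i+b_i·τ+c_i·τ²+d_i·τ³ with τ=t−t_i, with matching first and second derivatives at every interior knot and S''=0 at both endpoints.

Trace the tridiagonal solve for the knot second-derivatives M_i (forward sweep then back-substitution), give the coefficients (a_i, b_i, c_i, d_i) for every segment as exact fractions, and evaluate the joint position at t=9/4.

Δ: Δ0=4, Δ1=1, Δ2=-8
row 1: diag=6, rhs=-18; c'=1/6, d'=-3
row 2: denom=4−1·1/6=23/6; d'=(-54−1·-3)/(23/6)=-306/23
back: M2=-306/23
back: M1=-3−1/6·-306/23=-18/23
M: M0=0, M1=-18/23, M2=-306/23, M3=0
seg 0: a=-4, c=M0/2=0, d=(M1−M0)/(6·2)=-3/46, b=Δ0−h0·(2M0+M1)/6=98/23
seg 1: a=4, c=M1/2=-9/23, d=(M2−M1)/(6·1)=-48/23, b=Δ1−h1·(2M1+M2)/6=80/23
seg 2: a=5, c=M2/2=-153/23, d=(M3−M2)/(6·1)=51/23, b=Δ2−h2·(2M2+M3)/6=-82/23
t_q=9/4 → seg 1, τ=1/4; S=4+80/23·τ+-9/23·τ²+-48/23·τ³=77/16

  seg 0: a=-4 b=98/23 c=0 d=-3/46
  seg 1: a=4 b=80/23 c=-9/23 d=-48/23
  seg 2: a=5 b=-82/23 c=-153/23 d=51/23
S(9/4) = 77/16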